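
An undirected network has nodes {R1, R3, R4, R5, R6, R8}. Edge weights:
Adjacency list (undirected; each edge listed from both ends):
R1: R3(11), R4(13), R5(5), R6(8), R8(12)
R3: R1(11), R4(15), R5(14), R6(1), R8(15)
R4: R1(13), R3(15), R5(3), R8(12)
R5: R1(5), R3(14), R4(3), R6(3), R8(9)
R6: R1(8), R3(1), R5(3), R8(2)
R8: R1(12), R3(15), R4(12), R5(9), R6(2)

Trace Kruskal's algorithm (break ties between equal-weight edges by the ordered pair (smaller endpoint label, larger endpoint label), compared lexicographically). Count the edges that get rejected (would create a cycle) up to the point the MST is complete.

0

Kruskal's algorithm — process edges by increasing weight (ties by edge label):
R3–R6 (1): add — endpoints in different components.
R6–R8 (2): add — endpoints in different components.
R4–R5 (3): add — endpoints in different components.
R5–R6 (3): add — endpoints in different components.
R1–R5 (5): add — endpoints in different components.
Edges rejected before the tree was complete: 0.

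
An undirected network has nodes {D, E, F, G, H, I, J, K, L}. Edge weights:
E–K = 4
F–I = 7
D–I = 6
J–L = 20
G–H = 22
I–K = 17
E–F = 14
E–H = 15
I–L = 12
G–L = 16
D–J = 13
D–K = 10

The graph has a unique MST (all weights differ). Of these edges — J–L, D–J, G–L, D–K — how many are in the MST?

Sort edges by weight, then run Kruskal:
E–K (4): add — endpoints in different components.
D–I (6): add — endpoints in different components.
F–I (7): add — endpoints in different components.
D–K (10): add — endpoints in different components.
I–L (12): add — endpoints in different components.
D–J (13): add — endpoints in different components.
E–F (14): skip — E and F already connected.
E–H (15): add — endpoints in different components.
G–L (16): add — endpoints in different components.
MST edge set: {E–K, D–I, F–I, D–K, I–L, D–J, E–H, G–L}.
Of the listed edges, {D–J, G–L, D–K} are in the MST → 3.

3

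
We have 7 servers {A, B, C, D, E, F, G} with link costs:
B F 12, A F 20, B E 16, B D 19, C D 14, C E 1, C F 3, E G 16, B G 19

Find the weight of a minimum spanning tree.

Sort edges by weight, then run Kruskal:
C E (1): add — endpoints in different components.
C F (3): add — endpoints in different components.
B F (12): add — endpoints in different components.
C D (14): add — endpoints in different components.
B E (16): skip — B and E already connected.
E G (16): add — endpoints in different components.
B D (19): skip — B and D already connected.
B G (19): skip — B and G already connected.
A F (20): add — endpoints in different components.
MST edges: C E, C F, B F, C D, E G, A F; total weight 1+3+12+14+16+20 = 66.

66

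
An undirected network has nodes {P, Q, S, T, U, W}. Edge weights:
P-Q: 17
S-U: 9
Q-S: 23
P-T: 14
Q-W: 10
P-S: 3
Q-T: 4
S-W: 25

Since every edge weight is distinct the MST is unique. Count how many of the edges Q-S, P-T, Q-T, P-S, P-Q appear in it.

Kruskal: consider edges lightest-first.
P-S (3): add. Components now {W} {P,S} {T} {Q} {U}
Q-T (4): add. Components now {W} {P,S} {Q,T} {U}
S-U (9): add. Components now {W} {P,S,U} {Q,T}
Q-W (10): add. Components now {Q,T,W} {P,S,U}
P-T (14): add. Components now {P,Q,S,T,U,W}
MST edge set: {P-S, Q-T, S-U, Q-W, P-T}.
Of the listed edges, {P-T, Q-T, P-S} are in the MST → 3.

3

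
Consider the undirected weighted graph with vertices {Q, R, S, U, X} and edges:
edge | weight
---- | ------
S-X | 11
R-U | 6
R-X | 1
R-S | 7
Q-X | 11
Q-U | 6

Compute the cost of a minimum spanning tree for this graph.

Prim, starting at R.
Step 1: frontier [R-X 1, R-U 6, R-S 7] → take R-X (1); add X.
Step 2: frontier [R-U 6, R-S 7, Q-X 11, S-X 11] → take R-U (6); add U.
Step 3: frontier [R-S 7, Q-U 6, Q-X 11, S-X 11] → take Q-U (6); add Q.
Step 4: frontier [R-S 7, S-X 11] → take R-S (7); add S.
MST edges: R-X, R-U, Q-U, R-S; total weight 1+6+6+7 = 20.

20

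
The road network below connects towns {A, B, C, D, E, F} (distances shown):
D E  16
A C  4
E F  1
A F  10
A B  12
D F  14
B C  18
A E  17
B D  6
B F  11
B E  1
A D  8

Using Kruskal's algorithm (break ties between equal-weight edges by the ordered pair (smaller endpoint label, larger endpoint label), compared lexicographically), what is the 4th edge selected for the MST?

B-D

Kruskal: consider edges lightest-first.
B E (1): add — endpoints in different components.
E F (1): add — endpoints in different components.
A C (4): add — endpoints in different components.
B D (6): add — endpoints in different components.
A D (8): add — endpoints in different components.
The 4th edge added is B D.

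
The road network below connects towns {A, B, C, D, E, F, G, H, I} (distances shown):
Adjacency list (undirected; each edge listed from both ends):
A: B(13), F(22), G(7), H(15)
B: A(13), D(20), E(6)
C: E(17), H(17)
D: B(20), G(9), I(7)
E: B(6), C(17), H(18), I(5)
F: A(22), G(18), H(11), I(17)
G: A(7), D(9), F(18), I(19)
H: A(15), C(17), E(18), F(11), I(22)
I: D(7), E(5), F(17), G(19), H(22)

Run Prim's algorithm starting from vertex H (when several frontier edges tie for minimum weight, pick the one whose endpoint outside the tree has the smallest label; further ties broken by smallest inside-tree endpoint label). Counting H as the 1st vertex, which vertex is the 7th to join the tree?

Prim's algorithm from H:
Step 1: cheapest edge leaving the tree is F–H (11); add F.
Step 2: cheapest edge leaving the tree is A–H (15); add A.
Step 3: cheapest edge leaving the tree is A–G (7); add G.
Step 4: cheapest edge leaving the tree is D–G (9); add D.
Step 5: cheapest edge leaving the tree is D–I (7); add I.
Step 6: cheapest edge leaving the tree is E–I (5); add E.
Step 7: cheapest edge leaving the tree is B–E (6); add B.
Step 8: cheapest edge leaving the tree is C–E (17); add C.
Vertex order: H, F, A, G, D, I, E, B, C. The 7th vertex is E.

E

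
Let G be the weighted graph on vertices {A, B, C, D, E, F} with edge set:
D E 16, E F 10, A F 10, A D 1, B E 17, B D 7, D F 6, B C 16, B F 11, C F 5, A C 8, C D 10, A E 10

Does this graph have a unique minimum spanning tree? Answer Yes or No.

No

Kruskal: consider edges lightest-first.
A D (1): add — endpoints in different components.
C F (5): add — endpoints in different components.
D F (6): add — endpoints in different components.
B D (7): add — endpoints in different components.
A C (8): skip — A and C already connected.
A E (10): add — endpoints in different components.
Non-tree edge E F has weight 10, equal to the heaviest edge on its tree cycle — swapping gives another MST of the same weight. Not unique.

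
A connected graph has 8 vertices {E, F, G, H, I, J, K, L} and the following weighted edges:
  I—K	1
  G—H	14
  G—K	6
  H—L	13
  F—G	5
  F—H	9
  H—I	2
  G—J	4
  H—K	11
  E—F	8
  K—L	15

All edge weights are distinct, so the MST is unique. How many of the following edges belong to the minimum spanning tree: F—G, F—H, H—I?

Kruskal's algorithm — process edges by increasing weight (ties by edge label):
I—K (1): add — endpoints in different components.
H—I (2): add — endpoints in different components.
G—J (4): add — endpoints in different components.
F—G (5): add — endpoints in different components.
G—K (6): add — endpoints in different components.
E—F (8): add — endpoints in different components.
F—H (9): skip — F and H already connected.
H—K (11): skip — H and K already connected.
H—L (13): add — endpoints in different components.
MST edge set: {I—K, H—I, G—J, F—G, G—K, E—F, H—L}.
Of the listed edges, {F—G, H—I} are in the MST → 2.

2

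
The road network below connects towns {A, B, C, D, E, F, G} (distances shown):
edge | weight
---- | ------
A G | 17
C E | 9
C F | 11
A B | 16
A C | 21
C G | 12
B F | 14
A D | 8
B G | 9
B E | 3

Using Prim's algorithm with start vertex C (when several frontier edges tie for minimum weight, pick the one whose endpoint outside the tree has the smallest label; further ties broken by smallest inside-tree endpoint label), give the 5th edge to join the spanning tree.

A-B

Grow the tree from C using Prim:
Step 1: cheapest edge leaving the tree is C E (9); add E.
Step 2: cheapest edge leaving the tree is B E (3); add B.
Step 3: cheapest edge leaving the tree is B G (9); add G.
Step 4: cheapest edge leaving the tree is C F (11); add F.
Step 5: cheapest edge leaving the tree is A B (16); add A.
Step 6: cheapest edge leaving the tree is A D (8); add D.
The 5th edge added is A B.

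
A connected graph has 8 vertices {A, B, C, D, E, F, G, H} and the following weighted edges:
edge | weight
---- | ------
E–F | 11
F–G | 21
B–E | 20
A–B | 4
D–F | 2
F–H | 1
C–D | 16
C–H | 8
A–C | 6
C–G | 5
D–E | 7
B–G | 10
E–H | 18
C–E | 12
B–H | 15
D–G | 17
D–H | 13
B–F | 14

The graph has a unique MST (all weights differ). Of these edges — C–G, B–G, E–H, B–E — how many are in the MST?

Kruskal's algorithm — process edges by increasing weight (ties by edge label):
F–H (1): add — endpoints in different components.
D–F (2): add — endpoints in different components.
A–B (4): add — endpoints in different components.
C–G (5): add — endpoints in different components.
A–C (6): add — endpoints in different components.
D–E (7): add — endpoints in different components.
C–H (8): add — endpoints in different components.
MST edge set: {F–H, D–F, A–B, C–G, A–C, D–E, C–H}.
Of the listed edges, {C–G} are in the MST → 1.

1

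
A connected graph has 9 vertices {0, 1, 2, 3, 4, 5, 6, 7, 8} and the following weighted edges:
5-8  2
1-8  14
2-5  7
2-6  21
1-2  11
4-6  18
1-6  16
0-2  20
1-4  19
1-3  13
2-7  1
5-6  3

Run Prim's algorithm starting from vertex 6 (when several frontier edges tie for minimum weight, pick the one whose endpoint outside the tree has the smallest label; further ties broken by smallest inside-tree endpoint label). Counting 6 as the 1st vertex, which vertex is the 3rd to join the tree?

Prim, starting at 6.
Step 1: frontier [5-6 3, 1-6 16, 4-6 18, 2-6 21] → take 5-6 (3); add 5.
Step 2: frontier [5-8 2, 2-5 7, 1-6 16, 4-6 18, 2-6 21] → take 5-8 (2); add 8.
Step 3: frontier [2-5 7, 1-6 16, 4-6 18, 2-6 21, 1-8 14] → take 2-5 (7); add 2.
Step 4: frontier [2-7 1, 1-2 11, 0-2 20, 1-6 16, 4-6 18, 1-8 14] → take 2-7 (1); add 7.
Step 5: frontier [1-2 11, 0-2 20, 1-6 16, 4-6 18, 1-8 14] → take 1-2 (11); add 1.
Step 6: frontier [1-3 13, 1-4 19, 0-2 20, 4-6 18] → take 1-3 (13); add 3.
Step 7: frontier [1-4 19, 0-2 20, 4-6 18] → take 4-6 (18); add 4.
Step 8: frontier [0-2 20] → take 0-2 (20); add 0.
Vertex order: 6, 5, 8, 2, 7, 1, 3, 4, 0. The 3rd vertex is 8.

8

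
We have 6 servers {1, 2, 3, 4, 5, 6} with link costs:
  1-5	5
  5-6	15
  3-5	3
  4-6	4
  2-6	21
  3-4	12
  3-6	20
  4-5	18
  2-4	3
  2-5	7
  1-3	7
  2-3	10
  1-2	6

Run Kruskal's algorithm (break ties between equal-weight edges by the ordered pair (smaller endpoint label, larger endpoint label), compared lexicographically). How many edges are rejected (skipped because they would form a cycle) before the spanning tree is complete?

Sort edges by weight, then run Kruskal:
2-4 (3): add. Components now {1} {2,4} {3} {5} {6}
3-5 (3): add. Components now {1} {2,4} {3,5} {6}
4-6 (4): add. Components now {1} {2,4,6} {3,5}
1-5 (5): add. Components now {1,3,5} {2,4,6}
1-2 (6): add. Components now {1,2,3,4,5,6}
Edges rejected before the tree was complete: 0.

0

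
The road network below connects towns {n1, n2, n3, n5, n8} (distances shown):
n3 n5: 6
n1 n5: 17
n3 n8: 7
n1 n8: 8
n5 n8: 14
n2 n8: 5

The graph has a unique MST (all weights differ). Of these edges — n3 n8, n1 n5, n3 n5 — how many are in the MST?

2

Sort edges by weight, then run Kruskal:
n2 n8 (5): add. Components now {n2,n8} {n3} {n5} {n1}
n3 n5 (6): add. Components now {n2,n8} {n3,n5} {n1}
n3 n8 (7): add. Components now {n2,n3,n5,n8} {n1}
n1 n8 (8): add. Components now {n1,n2,n3,n5,n8}
MST edge set: {n2 n8, n3 n5, n3 n8, n1 n8}.
Of the listed edges, {n3 n8, n3 n5} are in the MST → 2.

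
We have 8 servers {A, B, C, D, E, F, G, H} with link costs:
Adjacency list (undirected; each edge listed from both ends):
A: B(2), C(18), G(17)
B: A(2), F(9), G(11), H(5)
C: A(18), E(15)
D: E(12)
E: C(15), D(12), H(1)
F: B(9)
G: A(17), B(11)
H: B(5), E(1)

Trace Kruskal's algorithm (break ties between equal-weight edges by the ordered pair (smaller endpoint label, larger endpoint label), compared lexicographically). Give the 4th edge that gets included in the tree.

B-F

Kruskal: consider edges lightest-first.
E—H (1): add — endpoints in different components.
A—B (2): add — endpoints in different components.
B—H (5): add — endpoints in different components.
B—F (9): add — endpoints in different components.
B—G (11): add — endpoints in different components.
D—E (12): add — endpoints in different components.
C—E (15): add — endpoints in different components.
The 4th edge added is B—F.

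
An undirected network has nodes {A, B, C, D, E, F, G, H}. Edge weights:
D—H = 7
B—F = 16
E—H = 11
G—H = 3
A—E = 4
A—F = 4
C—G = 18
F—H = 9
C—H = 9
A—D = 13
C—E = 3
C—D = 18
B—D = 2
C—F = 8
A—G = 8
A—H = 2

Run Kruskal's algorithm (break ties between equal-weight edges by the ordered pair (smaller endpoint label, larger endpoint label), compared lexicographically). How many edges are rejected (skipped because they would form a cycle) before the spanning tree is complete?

Sort edges by weight, then run Kruskal:
A—H (2): add — endpoints in different components.
B—D (2): add — endpoints in different components.
C—E (3): add — endpoints in different components.
G—H (3): add — endpoints in different components.
A—E (4): add — endpoints in different components.
A—F (4): add — endpoints in different components.
D—H (7): add — endpoints in different components.
Edges rejected before the tree was complete: 0.

0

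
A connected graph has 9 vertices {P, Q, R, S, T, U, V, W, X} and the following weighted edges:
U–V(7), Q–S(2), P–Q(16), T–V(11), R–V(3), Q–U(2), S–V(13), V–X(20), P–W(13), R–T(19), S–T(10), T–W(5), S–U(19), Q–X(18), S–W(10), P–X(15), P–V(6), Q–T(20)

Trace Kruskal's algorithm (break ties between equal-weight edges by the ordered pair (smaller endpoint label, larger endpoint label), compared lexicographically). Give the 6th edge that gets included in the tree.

Sort edges by weight, then run Kruskal:
Q–S (2): add — endpoints in different components.
Q–U (2): add — endpoints in different components.
R–V (3): add — endpoints in different components.
T–W (5): add — endpoints in different components.
P–V (6): add — endpoints in different components.
U–V (7): add — endpoints in different components.
S–T (10): add — endpoints in different components.
S–W (10): skip — W and S already connected.
T–V (11): skip — T and V already connected.
P–W (13): skip — P and W already connected.
S–V (13): skip — S and V already connected.
P–X (15): add — endpoints in different components.
The 6th edge added is U–V.

U-V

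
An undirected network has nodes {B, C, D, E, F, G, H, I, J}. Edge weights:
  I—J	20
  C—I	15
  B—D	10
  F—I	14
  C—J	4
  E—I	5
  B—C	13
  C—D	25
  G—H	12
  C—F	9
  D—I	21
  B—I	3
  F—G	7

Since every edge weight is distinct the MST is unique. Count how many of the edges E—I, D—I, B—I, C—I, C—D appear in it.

2

Kruskal: consider edges lightest-first.
B—I (3): add — endpoints in different components.
C—J (4): add — endpoints in different components.
E—I (5): add — endpoints in different components.
F—G (7): add — endpoints in different components.
C—F (9): add — endpoints in different components.
B—D (10): add — endpoints in different components.
G—H (12): add — endpoints in different components.
B—C (13): add — endpoints in different components.
MST edge set: {B—I, C—J, E—I, F—G, C—F, B—D, G—H, B—C}.
Of the listed edges, {E—I, B—I} are in the MST → 2.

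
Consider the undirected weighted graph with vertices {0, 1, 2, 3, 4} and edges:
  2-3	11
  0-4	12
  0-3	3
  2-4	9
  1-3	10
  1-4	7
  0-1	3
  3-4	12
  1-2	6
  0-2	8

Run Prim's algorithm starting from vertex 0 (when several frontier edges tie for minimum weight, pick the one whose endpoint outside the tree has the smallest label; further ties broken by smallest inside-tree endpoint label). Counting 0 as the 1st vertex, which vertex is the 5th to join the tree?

4

Prim's algorithm from 0:
Step 1: frontier [0-1 3, 0-3 3, 0-2 8, 0-4 12] → take 0-1 (3); add 1.
Step 2: frontier [0-3 3, 0-2 8, 0-4 12, 1-2 6, 1-4 7, 1-3 10] → take 0-3 (3); add 3.
Step 3: frontier [0-2 8, 0-4 12, 1-2 6, 1-4 7, 2-3 11, 3-4 12] → take 1-2 (6); add 2.
Step 4: frontier [0-4 12, 1-4 7, 2-4 9, 3-4 12] → take 1-4 (7); add 4.
Vertex order: 0, 1, 3, 2, 4. The 5th vertex is 4.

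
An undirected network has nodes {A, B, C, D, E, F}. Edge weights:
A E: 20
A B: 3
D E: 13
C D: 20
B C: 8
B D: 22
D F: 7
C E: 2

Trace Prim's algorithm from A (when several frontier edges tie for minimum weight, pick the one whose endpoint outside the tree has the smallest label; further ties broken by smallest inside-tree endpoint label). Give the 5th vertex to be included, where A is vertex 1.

D

Grow the tree from A using Prim:
Step 1: cheapest edge leaving the tree is A B (3); add B.
Step 2: cheapest edge leaving the tree is B C (8); add C.
Step 3: cheapest edge leaving the tree is C E (2); add E.
Step 4: cheapest edge leaving the tree is D E (13); add D.
Step 5: cheapest edge leaving the tree is D F (7); add F.
Vertex order: A, B, C, E, D, F. The 5th vertex is D.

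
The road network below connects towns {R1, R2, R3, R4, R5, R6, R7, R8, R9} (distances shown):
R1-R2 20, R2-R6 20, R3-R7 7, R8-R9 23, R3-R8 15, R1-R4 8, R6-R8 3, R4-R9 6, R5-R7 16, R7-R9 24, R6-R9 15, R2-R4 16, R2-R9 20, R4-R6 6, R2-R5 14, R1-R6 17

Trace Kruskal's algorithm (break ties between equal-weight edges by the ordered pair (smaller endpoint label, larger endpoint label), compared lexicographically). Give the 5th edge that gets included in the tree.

R1-R4

Kruskal's algorithm — process edges by increasing weight (ties by edge label):
R6-R8 (3): add — endpoints in different components.
R4-R6 (6): add — endpoints in different components.
R4-R9 (6): add — endpoints in different components.
R3-R7 (7): add — endpoints in different components.
R1-R4 (8): add — endpoints in different components.
R2-R5 (14): add — endpoints in different components.
R3-R8 (15): add — endpoints in different components.
R6-R9 (15): skip — R9 and R6 already connected.
R2-R4 (16): add — endpoints in different components.
The 5th edge added is R1-R4.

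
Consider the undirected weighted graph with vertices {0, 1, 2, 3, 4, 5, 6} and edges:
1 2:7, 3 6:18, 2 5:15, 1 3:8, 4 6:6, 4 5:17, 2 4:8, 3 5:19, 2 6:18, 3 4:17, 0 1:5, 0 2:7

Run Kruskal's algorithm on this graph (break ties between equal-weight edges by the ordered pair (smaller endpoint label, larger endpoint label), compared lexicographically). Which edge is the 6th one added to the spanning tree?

2-5

Sort edges by weight, then run Kruskal:
0 1 (5): add — endpoints in different components.
4 6 (6): add — endpoints in different components.
0 2 (7): add — endpoints in different components.
1 2 (7): skip — 1 and 2 already connected.
1 3 (8): add — endpoints in different components.
2 4 (8): add — endpoints in different components.
2 5 (15): add — endpoints in different components.
The 6th edge added is 2 5.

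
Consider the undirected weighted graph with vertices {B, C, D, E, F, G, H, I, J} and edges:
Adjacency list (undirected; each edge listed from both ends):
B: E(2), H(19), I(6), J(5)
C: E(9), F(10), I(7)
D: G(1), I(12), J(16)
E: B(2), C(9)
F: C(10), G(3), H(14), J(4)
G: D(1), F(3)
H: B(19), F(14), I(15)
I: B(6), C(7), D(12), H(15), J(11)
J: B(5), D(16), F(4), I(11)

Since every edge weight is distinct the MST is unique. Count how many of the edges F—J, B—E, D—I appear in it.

2

Kruskal's algorithm — process edges by increasing weight (ties by edge label):
D—G (1): add — endpoints in different components.
B—E (2): add — endpoints in different components.
F—G (3): add — endpoints in different components.
F—J (4): add — endpoints in different components.
B—J (5): add — endpoints in different components.
B—I (6): add — endpoints in different components.
C—I (7): add — endpoints in different components.
C—E (9): skip — C and E already connected.
C—F (10): skip — C and F already connected.
I—J (11): skip — I and J already connected.
D—I (12): skip — D and I already connected.
F—H (14): add — endpoints in different components.
MST edge set: {D—G, B—E, F—G, F—J, B—J, B—I, C—I, F—H}.
Of the listed edges, {F—J, B—E} are in the MST → 2.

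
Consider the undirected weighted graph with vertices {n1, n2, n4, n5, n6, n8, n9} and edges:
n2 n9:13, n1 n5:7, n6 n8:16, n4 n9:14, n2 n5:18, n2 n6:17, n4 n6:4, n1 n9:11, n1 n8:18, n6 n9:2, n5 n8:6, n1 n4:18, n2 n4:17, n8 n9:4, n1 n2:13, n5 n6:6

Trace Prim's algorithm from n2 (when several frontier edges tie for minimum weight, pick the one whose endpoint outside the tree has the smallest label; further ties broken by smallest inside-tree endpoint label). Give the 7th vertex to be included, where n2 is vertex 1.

Prim, starting at n2.
Step 1: cheapest edge leaving the tree is n1 n2 (13); add n1.
Step 2: cheapest edge leaving the tree is n1 n5 (7); add n5.
Step 3: cheapest edge leaving the tree is n5 n6 (6); add n6.
Step 4: cheapest edge leaving the tree is n6 n9 (2); add n9.
Step 5: cheapest edge leaving the tree is n4 n6 (4); add n4.
Step 6: cheapest edge leaving the tree is n8 n9 (4); add n8.
Vertex order: n2, n1, n5, n6, n9, n4, n8. The 7th vertex is n8.

n8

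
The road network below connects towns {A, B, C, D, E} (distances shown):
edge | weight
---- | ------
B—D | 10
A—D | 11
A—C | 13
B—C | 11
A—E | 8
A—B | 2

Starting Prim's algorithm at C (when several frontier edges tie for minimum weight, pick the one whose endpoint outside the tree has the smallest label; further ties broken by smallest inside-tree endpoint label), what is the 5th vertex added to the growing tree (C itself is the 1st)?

D

Grow the tree from C using Prim:
Step 1: cheapest edge leaving the tree is B—C (11); add B.
Step 2: cheapest edge leaving the tree is A—B (2); add A.
Step 3: cheapest edge leaving the tree is A—E (8); add E.
Step 4: cheapest edge leaving the tree is B—D (10); add D.
Vertex order: C, B, A, E, D. The 5th vertex is D.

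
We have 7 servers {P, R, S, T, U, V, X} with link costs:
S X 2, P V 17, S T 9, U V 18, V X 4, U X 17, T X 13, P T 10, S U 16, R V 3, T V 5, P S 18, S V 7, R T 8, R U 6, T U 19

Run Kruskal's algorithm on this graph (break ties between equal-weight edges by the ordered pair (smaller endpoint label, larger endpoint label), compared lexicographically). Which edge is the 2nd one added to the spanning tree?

R-V

Sort edges by weight, then run Kruskal:
S X (2): add. Components now {P} {S,X} {T} {R} {V} {U}
R V (3): add. Components now {P} {S,X} {T} {R,V} {U}
V X (4): add. Components now {P} {R,S,V,X} {T} {U}
T V (5): add. Components now {P} {R,S,T,V,X} {U}
R U (6): add. Components now {P} {R,S,T,U,V,X}
S V (7): skip — S and V already connected.
R T (8): skip — T and R already connected.
S T (9): skip — S and T already connected.
P T (10): add. Components now {P,R,S,T,U,V,X}
The 2nd edge added is R V.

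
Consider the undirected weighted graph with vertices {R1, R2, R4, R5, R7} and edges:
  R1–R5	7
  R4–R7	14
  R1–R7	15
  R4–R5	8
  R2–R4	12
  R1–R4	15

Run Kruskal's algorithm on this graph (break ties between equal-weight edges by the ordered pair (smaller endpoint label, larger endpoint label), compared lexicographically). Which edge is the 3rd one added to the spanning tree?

Kruskal's algorithm — process edges by increasing weight (ties by edge label):
R1–R5 (7): add. Components now {R4} {R1,R5} {R2} {R7}
R4–R5 (8): add. Components now {R1,R4,R5} {R2} {R7}
R2–R4 (12): add. Components now {R1,R2,R4,R5} {R7}
R4–R7 (14): add. Components now {R1,R2,R4,R5,R7}
The 3rd edge added is R2–R4.

R2-R4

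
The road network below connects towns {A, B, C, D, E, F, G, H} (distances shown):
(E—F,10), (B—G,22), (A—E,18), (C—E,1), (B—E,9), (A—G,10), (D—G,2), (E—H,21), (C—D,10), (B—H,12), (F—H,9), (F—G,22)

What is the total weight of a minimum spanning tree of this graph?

51

Kruskal: consider edges lightest-first.
C—E (1): add — endpoints in different components.
D—G (2): add — endpoints in different components.
B—E (9): add — endpoints in different components.
F—H (9): add — endpoints in different components.
A—G (10): add — endpoints in different components.
C—D (10): add — endpoints in different components.
E—F (10): add — endpoints in different components.
MST edges: C—E, D—G, B—E, F—H, A—G, C—D, E—F; total weight 1+2+9+9+10+10+10 = 51.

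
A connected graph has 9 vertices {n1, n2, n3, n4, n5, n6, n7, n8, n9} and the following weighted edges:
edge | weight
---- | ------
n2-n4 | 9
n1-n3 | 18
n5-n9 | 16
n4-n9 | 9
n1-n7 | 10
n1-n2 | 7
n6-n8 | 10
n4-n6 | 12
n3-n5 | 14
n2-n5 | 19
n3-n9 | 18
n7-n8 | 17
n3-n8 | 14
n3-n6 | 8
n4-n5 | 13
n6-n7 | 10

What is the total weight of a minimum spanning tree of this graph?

Sort edges by weight, then run Kruskal:
n1-n2 (7): add — endpoints in different components.
n3-n6 (8): add — endpoints in different components.
n2-n4 (9): add — endpoints in different components.
n4-n9 (9): add — endpoints in different components.
n1-n7 (10): add — endpoints in different components.
n6-n7 (10): add — endpoints in different components.
n6-n8 (10): add — endpoints in different components.
n4-n6 (12): skip — n4 and n6 already connected.
n4-n5 (13): add — endpoints in different components.
MST edges: n1-n2, n3-n6, n2-n4, n4-n9, n1-n7, n6-n7, n6-n8, n4-n5; total weight 7+8+9+9+10+10+10+13 = 76.

76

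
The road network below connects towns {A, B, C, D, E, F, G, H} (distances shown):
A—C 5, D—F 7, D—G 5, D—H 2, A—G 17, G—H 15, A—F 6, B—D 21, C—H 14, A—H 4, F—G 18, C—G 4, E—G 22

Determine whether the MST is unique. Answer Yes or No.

No

Kruskal: consider edges lightest-first.
D—H (2): add — endpoints in different components.
A—H (4): add — endpoints in different components.
C—G (4): add — endpoints in different components.
A—C (5): add — endpoints in different components.
D—G (5): skip — D and G already connected.
A—F (6): add — endpoints in different components.
D—F (7): skip — D and F already connected.
C—H (14): skip — C and H already connected.
G—H (15): skip — G and H already connected.
A—G (17): skip — A and G already connected.
F—G (18): skip — F and G already connected.
B—D (21): add — endpoints in different components.
E—G (22): add — endpoints in different components.
Non-tree edge D—G has weight 5, equal to the heaviest edge on its tree cycle — swapping gives another MST of the same weight. Not unique.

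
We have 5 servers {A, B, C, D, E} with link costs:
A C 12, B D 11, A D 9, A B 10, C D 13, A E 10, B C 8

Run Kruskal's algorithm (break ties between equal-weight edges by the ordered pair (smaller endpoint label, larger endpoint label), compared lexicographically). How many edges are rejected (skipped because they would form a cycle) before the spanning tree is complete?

Sort edges by weight, then run Kruskal:
B C (8): add — endpoints in different components.
A D (9): add — endpoints in different components.
A B (10): add — endpoints in different components.
A E (10): add — endpoints in different components.
Edges rejected before the tree was complete: 0.

0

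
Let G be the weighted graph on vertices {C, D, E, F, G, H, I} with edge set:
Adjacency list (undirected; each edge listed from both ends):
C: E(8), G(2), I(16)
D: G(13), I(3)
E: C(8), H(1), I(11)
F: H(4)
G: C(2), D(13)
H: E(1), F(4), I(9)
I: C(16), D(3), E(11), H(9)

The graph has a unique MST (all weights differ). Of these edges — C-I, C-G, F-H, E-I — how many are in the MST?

Kruskal: consider edges lightest-first.
E-H (1): add — endpoints in different components.
C-G (2): add — endpoints in different components.
D-I (3): add — endpoints in different components.
F-H (4): add — endpoints in different components.
C-E (8): add — endpoints in different components.
H-I (9): add — endpoints in different components.
MST edge set: {E-H, C-G, D-I, F-H, C-E, H-I}.
Of the listed edges, {C-G, F-H} are in the MST → 2.

2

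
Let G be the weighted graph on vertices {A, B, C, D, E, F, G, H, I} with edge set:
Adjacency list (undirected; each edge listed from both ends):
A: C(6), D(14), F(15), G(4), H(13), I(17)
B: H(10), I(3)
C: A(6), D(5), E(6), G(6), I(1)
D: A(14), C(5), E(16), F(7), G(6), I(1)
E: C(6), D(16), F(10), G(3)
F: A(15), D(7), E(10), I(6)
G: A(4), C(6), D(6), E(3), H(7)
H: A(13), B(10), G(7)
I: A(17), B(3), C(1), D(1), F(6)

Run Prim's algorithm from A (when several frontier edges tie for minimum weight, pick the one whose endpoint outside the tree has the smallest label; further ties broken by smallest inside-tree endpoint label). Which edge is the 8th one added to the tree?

G-H

Grow the tree from A using Prim:
Step 1: cheapest edge leaving the tree is A—G (4); add G.
Step 2: cheapest edge leaving the tree is E—G (3); add E.
Step 3: cheapest edge leaving the tree is A—C (6); add C.
Step 4: cheapest edge leaving the tree is C—I (1); add I.
Step 5: cheapest edge leaving the tree is D—I (1); add D.
Step 6: cheapest edge leaving the tree is B—I (3); add B.
Step 7: cheapest edge leaving the tree is F—I (6); add F.
Step 8: cheapest edge leaving the tree is G—H (7); add H.
The 8th edge added is G—H.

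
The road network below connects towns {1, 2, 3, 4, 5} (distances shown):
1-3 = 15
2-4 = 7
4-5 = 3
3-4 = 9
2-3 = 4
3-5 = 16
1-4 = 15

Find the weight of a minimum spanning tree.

29

Prim, starting at 1.
Step 1: cheapest edge leaving the tree is 1-3 (15); add 3.
Step 2: cheapest edge leaving the tree is 2-3 (4); add 2.
Step 3: cheapest edge leaving the tree is 2-4 (7); add 4.
Step 4: cheapest edge leaving the tree is 4-5 (3); add 5.
MST edges: 1-3, 2-3, 2-4, 4-5; total weight 15+4+7+3 = 29.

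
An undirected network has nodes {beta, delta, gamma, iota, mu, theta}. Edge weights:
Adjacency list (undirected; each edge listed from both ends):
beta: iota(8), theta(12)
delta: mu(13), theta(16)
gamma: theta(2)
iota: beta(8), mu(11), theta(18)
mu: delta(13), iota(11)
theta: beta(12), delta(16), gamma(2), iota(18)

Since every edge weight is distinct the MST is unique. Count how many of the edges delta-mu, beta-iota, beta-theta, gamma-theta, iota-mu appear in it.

5

Kruskal: consider edges lightest-first.
gamma-theta (2): add — endpoints in different components.
beta-iota (8): add — endpoints in different components.
iota-mu (11): add — endpoints in different components.
beta-theta (12): add — endpoints in different components.
delta-mu (13): add — endpoints in different components.
MST edge set: {gamma-theta, beta-iota, iota-mu, beta-theta, delta-mu}.
Of the listed edges, {delta-mu, beta-iota, beta-theta, gamma-theta, iota-mu} are in the MST → 5.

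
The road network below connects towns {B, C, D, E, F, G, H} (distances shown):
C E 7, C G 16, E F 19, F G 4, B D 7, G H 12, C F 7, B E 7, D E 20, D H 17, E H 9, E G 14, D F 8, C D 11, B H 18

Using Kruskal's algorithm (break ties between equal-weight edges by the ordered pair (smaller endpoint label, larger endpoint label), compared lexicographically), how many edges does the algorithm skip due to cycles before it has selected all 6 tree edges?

Kruskal: consider edges lightest-first.
F G (4): add — endpoints in different components.
B D (7): add — endpoints in different components.
B E (7): add — endpoints in different components.
C E (7): add — endpoints in different components.
C F (7): add — endpoints in different components.
D F (8): skip — D and F already connected.
E H (9): add — endpoints in different components.
Edges rejected before the tree was complete: 1.

1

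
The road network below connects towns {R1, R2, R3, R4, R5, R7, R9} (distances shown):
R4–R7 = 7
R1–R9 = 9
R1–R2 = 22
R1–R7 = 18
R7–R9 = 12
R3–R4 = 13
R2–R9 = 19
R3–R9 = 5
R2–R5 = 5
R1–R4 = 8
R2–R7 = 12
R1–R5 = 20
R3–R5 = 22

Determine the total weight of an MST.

Kruskal's algorithm — process edges by increasing weight (ties by edge label):
R2–R5 (5): add. Components now {R9} {R4} {R2,R5} {R7} {R1} {R3}
R3–R9 (5): add. Components now {R3,R9} {R4} {R2,R5} {R7} {R1}
R4–R7 (7): add. Components now {R3,R9} {R4,R7} {R2,R5} {R1}
R1–R4 (8): add. Components now {R3,R9} {R1,R4,R7} {R2,R5}
R1–R9 (9): add. Components now {R1,R3,R4,R7,R9} {R2,R5}
R2–R7 (12): add. Components now {R1,R2,R3,R4,R5,R7,R9}
MST edges: R2–R5, R3–R9, R4–R7, R1–R4, R1–R9, R2–R7; total weight 5+5+7+8+9+12 = 46.

46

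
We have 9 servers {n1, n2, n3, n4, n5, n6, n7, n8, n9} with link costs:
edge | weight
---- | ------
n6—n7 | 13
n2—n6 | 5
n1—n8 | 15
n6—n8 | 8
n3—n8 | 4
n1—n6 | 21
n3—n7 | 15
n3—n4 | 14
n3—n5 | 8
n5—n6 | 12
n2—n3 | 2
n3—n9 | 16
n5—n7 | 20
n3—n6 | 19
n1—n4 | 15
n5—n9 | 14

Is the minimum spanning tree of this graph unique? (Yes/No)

No

Kruskal: consider edges lightest-first.
n2—n3 (2): add — endpoints in different components.
n3—n8 (4): add — endpoints in different components.
n2—n6 (5): add — endpoints in different components.
n3—n5 (8): add — endpoints in different components.
n6—n8 (8): skip — n8 and n6 already connected.
n5—n6 (12): skip — n5 and n6 already connected.
n6—n7 (13): add — endpoints in different components.
n3—n4 (14): add — endpoints in different components.
n5—n9 (14): add — endpoints in different components.
n1—n4 (15): add — endpoints in different components.
Non-tree edge n1—n8 has weight 15, equal to the heaviest edge on its tree cycle — swapping gives another MST of the same weight. Not unique.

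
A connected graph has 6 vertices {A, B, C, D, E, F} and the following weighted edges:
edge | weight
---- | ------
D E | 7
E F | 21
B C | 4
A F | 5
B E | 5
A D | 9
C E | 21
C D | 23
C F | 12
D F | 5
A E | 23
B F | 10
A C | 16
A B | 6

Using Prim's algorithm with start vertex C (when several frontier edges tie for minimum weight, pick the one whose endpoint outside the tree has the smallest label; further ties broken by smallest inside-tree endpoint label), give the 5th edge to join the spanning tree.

D-F

Grow the tree from C using Prim:
Step 1: frontier [B C 4, C F 12, A C 16, C E 21, C D 23] → take B C (4); add B.
Step 2: frontier [B E 5, A B 6, B F 10, C F 12, A C 16, C E 21, C D 23] → take B E (5); add E.
Step 3: frontier [A B 6, B F 10, C F 12, A C 16, C D 23, D E 7, E F 21, A E 23] → take A B (6); add A.
Step 4: frontier [A F 5, A D 9, B F 10, C F 12, C D 23, D E 7, E F 21] → take A F (5); add F.
Step 5: frontier [A D 9, C D 23, D E 7, D F 5] → take D F (5); add D.
The 5th edge added is D F.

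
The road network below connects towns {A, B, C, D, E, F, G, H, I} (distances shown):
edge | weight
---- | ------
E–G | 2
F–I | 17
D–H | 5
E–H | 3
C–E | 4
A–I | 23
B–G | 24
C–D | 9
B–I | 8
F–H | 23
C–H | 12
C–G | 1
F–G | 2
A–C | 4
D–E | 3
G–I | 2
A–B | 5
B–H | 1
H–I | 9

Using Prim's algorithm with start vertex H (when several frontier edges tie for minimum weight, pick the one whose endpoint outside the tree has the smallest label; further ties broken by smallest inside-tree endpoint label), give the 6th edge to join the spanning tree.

Prim's algorithm from H:
Step 1: cheapest edge leaving the tree is B–H (1); add B.
Step 2: cheapest edge leaving the tree is E–H (3); add E.
Step 3: cheapest edge leaving the tree is E–G (2); add G.
Step 4: cheapest edge leaving the tree is C–G (1); add C.
Step 5: cheapest edge leaving the tree is F–G (2); add F.
Step 6: cheapest edge leaving the tree is G–I (2); add I.
Step 7: cheapest edge leaving the tree is D–E (3); add D.
Step 8: cheapest edge leaving the tree is A–C (4); add A.
The 6th edge added is G–I.

G-I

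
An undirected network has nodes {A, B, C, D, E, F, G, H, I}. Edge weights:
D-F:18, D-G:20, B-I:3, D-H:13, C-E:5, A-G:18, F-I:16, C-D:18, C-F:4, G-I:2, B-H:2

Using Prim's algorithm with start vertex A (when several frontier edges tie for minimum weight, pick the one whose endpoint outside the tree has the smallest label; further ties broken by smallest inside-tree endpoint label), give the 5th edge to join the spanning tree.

D-H

Grow the tree from A using Prim:
Step 1: cheapest edge leaving the tree is A-G (18); add G.
Step 2: cheapest edge leaving the tree is G-I (2); add I.
Step 3: cheapest edge leaving the tree is B-I (3); add B.
Step 4: cheapest edge leaving the tree is B-H (2); add H.
Step 5: cheapest edge leaving the tree is D-H (13); add D.
Step 6: cheapest edge leaving the tree is F-I (16); add F.
Step 7: cheapest edge leaving the tree is C-F (4); add C.
Step 8: cheapest edge leaving the tree is C-E (5); add E.
The 5th edge added is D-H.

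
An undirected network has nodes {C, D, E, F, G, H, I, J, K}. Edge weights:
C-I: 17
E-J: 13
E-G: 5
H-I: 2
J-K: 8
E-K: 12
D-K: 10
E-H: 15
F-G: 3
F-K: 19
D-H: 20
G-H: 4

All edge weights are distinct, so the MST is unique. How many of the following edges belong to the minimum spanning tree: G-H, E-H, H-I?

Kruskal: consider edges lightest-first.
H-I (2): add — endpoints in different components.
F-G (3): add — endpoints in different components.
G-H (4): add — endpoints in different components.
E-G (5): add — endpoints in different components.
J-K (8): add — endpoints in different components.
D-K (10): add — endpoints in different components.
E-K (12): add — endpoints in different components.
E-J (13): skip — E and J already connected.
E-H (15): skip — E and H already connected.
C-I (17): add — endpoints in different components.
MST edge set: {H-I, F-G, G-H, E-G, J-K, D-K, E-K, C-I}.
Of the listed edges, {G-H, H-I} are in the MST → 2.

2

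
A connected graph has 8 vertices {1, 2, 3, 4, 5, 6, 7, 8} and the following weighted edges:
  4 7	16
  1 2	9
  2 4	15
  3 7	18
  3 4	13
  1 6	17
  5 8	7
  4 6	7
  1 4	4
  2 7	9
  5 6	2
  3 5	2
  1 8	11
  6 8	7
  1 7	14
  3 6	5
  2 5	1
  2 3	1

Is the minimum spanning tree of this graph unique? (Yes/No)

Kruskal: consider edges lightest-first.
2 3 (1): add — endpoints in different components.
2 5 (1): add — endpoints in different components.
3 5 (2): skip — 3 and 5 already connected.
5 6 (2): add — endpoints in different components.
1 4 (4): add — endpoints in different components.
3 6 (5): skip — 3 and 6 already connected.
4 6 (7): add — endpoints in different components.
5 8 (7): add — endpoints in different components.
6 8 (7): skip — 6 and 8 already connected.
1 2 (9): skip — 1 and 2 already connected.
2 7 (9): add — endpoints in different components.
Non-tree edge 6 8 has weight 7, equal to the heaviest edge on its tree cycle — swapping gives another MST of the same weight. Not unique.

No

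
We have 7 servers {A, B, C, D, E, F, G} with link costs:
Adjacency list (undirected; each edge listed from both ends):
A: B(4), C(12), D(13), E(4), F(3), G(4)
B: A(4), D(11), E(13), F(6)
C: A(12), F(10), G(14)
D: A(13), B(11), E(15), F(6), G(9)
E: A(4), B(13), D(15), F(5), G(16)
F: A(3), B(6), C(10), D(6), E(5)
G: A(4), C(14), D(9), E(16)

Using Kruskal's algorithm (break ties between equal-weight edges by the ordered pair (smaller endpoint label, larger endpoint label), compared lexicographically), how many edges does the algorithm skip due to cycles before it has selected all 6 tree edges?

Kruskal: consider edges lightest-first.
A—F (3): add — endpoints in different components.
A—B (4): add — endpoints in different components.
A—E (4): add — endpoints in different components.
A—G (4): add — endpoints in different components.
E—F (5): skip — E and F already connected.
B—F (6): skip — B and F already connected.
D—F (6): add — endpoints in different components.
D—G (9): skip — D and G already connected.
C—F (10): add — endpoints in different components.
Edges rejected before the tree was complete: 3.

3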